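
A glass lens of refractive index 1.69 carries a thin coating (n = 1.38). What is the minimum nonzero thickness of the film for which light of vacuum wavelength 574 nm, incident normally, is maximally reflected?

At the upper boundary (n = 1.0 to n = 1.38) the reflected ray undergoes a half-wave phase shift.
Bottom surface (1.38 → 1.69): reflection off a higher-index medium gives a half-wave phase shift.
Zero or two π shifts → no net half-wave offset.
With no net inversion, constructive interference in reflection requires 2 n t = m λ.
Minimum nonzero at m = 1: t = λ / (2 n) = 574 / (2 × 1.38) = 208 nm.

208 nm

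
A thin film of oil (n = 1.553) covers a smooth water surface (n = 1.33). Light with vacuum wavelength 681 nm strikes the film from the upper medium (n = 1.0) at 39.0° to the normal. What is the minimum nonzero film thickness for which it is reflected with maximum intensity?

120 nm

Top surface (1.0 → 1.553): reflection off a higher-index medium gives a half-wave phase shift.
Ray reflecting at the bottom interface goes from n = 1.553 toward n = 1.33: no phase shift.
Net: one phase inversion between the two reflected rays.
So the condition for constructive reflection is 2 n t cos θ_r = (m + ½) λ.
Snell's law: 1.0 sin 39.0° = 1.553 sin θ_r → sin θ_r = 0.405, cos θ_r = 0.914.
Minimum at m = 0: t = λ / (4 n cos θ_r) = 681 / (4 × 1.553 × 0.914) = 120 nm.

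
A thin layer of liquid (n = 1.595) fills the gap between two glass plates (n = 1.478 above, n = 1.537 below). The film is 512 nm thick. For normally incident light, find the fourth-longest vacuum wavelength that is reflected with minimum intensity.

Ray reflecting at the top interface goes from n = 1.478 toward n = 1.595: a half-wave phase shift.
Ray reflecting at the bottom interface goes from n = 1.595 toward n = 1.537: no phase shift.
Net: one phase inversion between the two reflected rays.
For dark reflection here: 2 n t = m λ.
λ = 2 n t / m. The fourth-longest wavelength is m = 4: λ = 2 × 1.595 × 512 / 4.00 = 408 nm.

408 nm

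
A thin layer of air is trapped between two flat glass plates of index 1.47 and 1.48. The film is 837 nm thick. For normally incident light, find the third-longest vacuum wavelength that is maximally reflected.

670 nm

At the upper boundary (n = 1.47 to n = 1.0) the reflected ray undergoes no phase shift.
At the lower boundary (n = 1.0 to n = 1.48) the reflected ray undergoes a half-wave phase shift.
Exactly one π shift → a net half-wave offset.
So the condition for constructive reflection is 2 n t = (m + ½) λ.
λ = 2 n t / (m + ½). The third-longest wavelength is m = 2: λ = 2 × 1.0 × 837 / 2.50 = 670 nm.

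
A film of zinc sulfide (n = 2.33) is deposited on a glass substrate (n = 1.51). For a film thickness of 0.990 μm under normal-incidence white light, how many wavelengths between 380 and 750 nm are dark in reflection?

6

Ray reflecting at the top interface goes from n = 1.0 toward n = 2.33: a half-wave phase shift.
Ray reflecting at the bottom interface goes from n = 2.33 toward n = 1.51: no phase shift.
Exactly one π shift → a net half-wave offset.
For weak reflection here: 2 n t = m λ.
λ = 2 n t / m = 4613 / m nm.
m=6: 769 nm (IR); m=7: 659 nm (visible); m=8: 577 nm (visible); m=9: 513 nm (visible); m=10: 461 nm (visible); m=11: 419 nm (visible); m=12: 384 nm (visible); m=13: 355 nm (UV).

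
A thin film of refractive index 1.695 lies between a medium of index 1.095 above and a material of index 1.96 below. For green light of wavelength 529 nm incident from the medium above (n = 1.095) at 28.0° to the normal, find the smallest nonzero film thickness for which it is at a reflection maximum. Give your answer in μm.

0.164 μm

Top surface (1.095 → 1.695): reflection off a higher-index medium gives a half-wave phase shift.
At the lower boundary (n = 1.695 to n = 1.96) the reflected ray undergoes a half-wave phase shift.
Zero or two π shifts → no net half-wave offset.
So the condition for constructive reflection is 2 n t cos θ_r = m λ.
Snell's law: 1.095 sin 28.0° = 1.695 sin θ_r → sin θ_r = 0.303, cos θ_r = 0.953.
Minimum nonzero at m = 1: t = λ / (2 n cos θ_r) = 529 / (2 × 1.695 × 0.953) = 164 nm.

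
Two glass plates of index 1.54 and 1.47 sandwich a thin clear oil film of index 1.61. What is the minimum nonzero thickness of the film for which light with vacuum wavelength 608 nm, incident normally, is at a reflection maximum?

Ray reflecting at the top interface goes from n = 1.54 toward n = 1.61: a half-wave phase shift.
Bottom surface (1.61 → 1.47): reflection off a lower-index medium gives no phase shift.
Net: one phase inversion between the two reflected rays.
With one net inversion, constructive interference in reflection requires 2 n t = (m + ½) λ.
Minimum at m = 0: t = λ / (4 n) = 608 / (4 × 1.61) = 94.4 nm.

94.4 nm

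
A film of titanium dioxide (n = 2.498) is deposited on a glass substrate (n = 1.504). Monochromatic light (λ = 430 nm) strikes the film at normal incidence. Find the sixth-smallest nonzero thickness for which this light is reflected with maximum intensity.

473 nm

Top surface (1.0 → 2.498): reflection off a higher-index medium gives a half-wave phase shift.
Bottom surface (2.498 → 1.504): reflection off a lower-index medium gives no phase shift.
The two reflections differ by half a wavelength.
With one net inversion, constructive interference in reflection requires 2 n t = (m + ½) λ.
The sixth-smallest nonzero thickness corresponds to m = 5: t = (m + ½) λ / (2 n) = 5.50 × 430 / (2 × 2.498) = 473 nm.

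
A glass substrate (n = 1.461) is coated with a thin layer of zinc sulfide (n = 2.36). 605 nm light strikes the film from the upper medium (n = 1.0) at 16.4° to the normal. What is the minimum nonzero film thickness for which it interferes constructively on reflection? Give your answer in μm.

0.0646 μm

Ray reflecting at the top interface goes from n = 1.0 toward n = 2.36: a half-wave phase shift.
Ray reflecting at the bottom interface goes from n = 2.36 toward n = 1.461: no phase shift.
Net: one phase inversion between the two reflected rays.
For strong reflection here: 2 n t cos θ_r = (m + ½) λ.
Snell's law: 1.0 sin 16.4° = 2.36 sin θ_r → sin θ_r = 0.120, cos θ_r = 0.993.
Minimum at m = 0: t = λ / (4 n cos θ_r) = 605 / (4 × 2.36 × 0.993) = 64.6 nm.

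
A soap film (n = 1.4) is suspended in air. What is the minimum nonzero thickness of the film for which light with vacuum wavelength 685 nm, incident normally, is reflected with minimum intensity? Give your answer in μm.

0.245 μm

Ray reflecting at the top interface goes from n = 1.0 toward n = 1.4: a half-wave phase shift.
Bottom surface (1.4 → 1.0): reflection off a lower-index medium gives no phase shift.
Net: one phase inversion between the two reflected rays.
For minimum reflection here: 2 n t = m λ.
Minimum nonzero at m = 1: t = λ / (2 n) = 685 / (2 × 1.4) = 245 nm.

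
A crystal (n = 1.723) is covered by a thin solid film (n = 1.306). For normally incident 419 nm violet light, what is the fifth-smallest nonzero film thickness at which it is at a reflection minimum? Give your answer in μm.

0.722 μm

Top surface (1.0 → 1.306): reflection off a higher-index medium gives a half-wave phase shift.
At the lower boundary (n = 1.306 to n = 1.723) the reflected ray undergoes a half-wave phase shift.
The two reflections carry the same phase change, so no net offset.
So the condition for destructive reflection is 2 n t = (m + ½) λ.
The fifth-smallest nonzero thickness corresponds to m = 4: t = (m + ½) λ / (2 n) = 4.50 × 419 / (2 × 1.306) = 722 nm.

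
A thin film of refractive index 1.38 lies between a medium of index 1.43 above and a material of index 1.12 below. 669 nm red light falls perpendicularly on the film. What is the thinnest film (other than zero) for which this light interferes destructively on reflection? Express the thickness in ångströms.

At the upper boundary (n = 1.43 to n = 1.38) the reflected ray undergoes no phase shift.
Bottom surface (1.38 → 1.12): reflection off a lower-index medium gives no phase shift.
Zero or two π shifts → no net half-wave offset.
With no net inversion, destructive interference in reflection requires 2 n t = (m + ½) λ.
Minimum at m = 0: t = λ / (4 n) = 669 / (4 × 1.38) = 121 nm.

1212 Å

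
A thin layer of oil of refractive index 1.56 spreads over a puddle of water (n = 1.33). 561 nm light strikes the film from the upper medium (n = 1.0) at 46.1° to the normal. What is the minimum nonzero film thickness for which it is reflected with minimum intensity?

203 nm

At the upper boundary (n = 1.0 to n = 1.56) the reflected ray undergoes a half-wave phase shift.
At the lower boundary (n = 1.56 to n = 1.33) the reflected ray undergoes no phase shift.
Net: one phase inversion between the two reflected rays.
For weak reflection here: 2 n t cos θ_r = m λ.
Snell's law: 1.0 sin 46.1° = 1.56 sin θ_r → sin θ_r = 0.462, cos θ_r = 0.887.
Minimum nonzero at m = 1: t = λ / (2 n cos θ_r) = 561 / (2 × 1.56 × 0.887) = 203 nm.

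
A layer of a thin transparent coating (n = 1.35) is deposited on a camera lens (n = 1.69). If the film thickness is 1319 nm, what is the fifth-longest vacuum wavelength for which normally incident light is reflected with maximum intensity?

Ray reflecting at the top interface goes from n = 1.0 toward n = 1.35: a half-wave phase shift.
At the lower boundary (n = 1.35 to n = 1.69) the reflected ray undergoes a half-wave phase shift.
Zero or two π shifts → no net half-wave offset.
So the condition for constructive reflection is 2 n t = m λ.
λ = 2 n t / m. The fifth-longest wavelength is m = 5: λ = 2 × 1.35 × 1319 / 5.00 = 712 nm.

712 nm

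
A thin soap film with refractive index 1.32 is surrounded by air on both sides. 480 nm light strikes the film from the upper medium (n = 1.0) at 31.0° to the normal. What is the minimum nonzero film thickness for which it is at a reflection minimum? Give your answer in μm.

At the upper boundary (n = 1.0 to n = 1.32) the reflected ray undergoes a half-wave phase shift.
Ray reflecting at the bottom interface goes from n = 1.32 toward n = 1.0: no phase shift.
Net: one phase inversion between the two reflected rays.
So the condition for destructive reflection is 2 n t cos θ_r = m λ.
Snell's law: 1.0 sin 31.0° = 1.32 sin θ_r → sin θ_r = 0.390, cos θ_r = 0.921.
Minimum nonzero at m = 1: t = λ / (2 n cos θ_r) = 480 / (2 × 1.32 × 0.921) = 197 nm.

0.197 μm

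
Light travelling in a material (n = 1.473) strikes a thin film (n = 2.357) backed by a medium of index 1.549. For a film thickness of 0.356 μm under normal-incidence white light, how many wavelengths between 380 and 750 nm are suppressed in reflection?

At the upper boundary (n = 1.473 to n = 2.357) the reflected ray undergoes a half-wave phase shift.
Ray reflecting at the bottom interface goes from n = 2.357 toward n = 1.549: no phase shift.
Exactly one π shift → a net half-wave offset.
For weak reflection here: 2 n t = m λ.
λ = 2 n t / m = 1678 / m nm.
m=2: 839 nm (IR); m=3: 559 nm (visible); m=4: 420 nm (visible); m=5: 336 nm (UV).

2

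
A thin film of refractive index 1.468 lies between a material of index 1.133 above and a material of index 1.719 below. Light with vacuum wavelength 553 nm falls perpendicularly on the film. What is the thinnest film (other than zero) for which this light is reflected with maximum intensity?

Top surface (1.133 → 1.468): reflection off a higher-index medium gives a half-wave phase shift.
Bottom surface (1.468 → 1.719): reflection off a higher-index medium gives a half-wave phase shift.
The two reflections carry the same phase change, so no net offset.
For bright reflection here: 2 n t = m λ.
Minimum nonzero at m = 1: t = λ / (2 n) = 553 / (2 × 1.468) = 188 nm.

188 nm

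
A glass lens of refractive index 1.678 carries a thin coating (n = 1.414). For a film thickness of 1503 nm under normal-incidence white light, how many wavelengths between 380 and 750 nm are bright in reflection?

At the upper boundary (n = 1.0 to n = 1.414) the reflected ray undergoes a half-wave phase shift.
Bottom surface (1.414 → 1.678): reflection off a higher-index medium gives a half-wave phase shift.
Net: no relative phase inversion (both shifts match).
For maximum reflection here: 2 n t = m λ.
λ = 2 n t / m = 4250 / m nm.
m=5: 850 nm (IR); m=6: 708 nm (visible); m=7: 607 nm (visible); m=8: 531 nm (visible); m=9: 472 nm (visible); m=10: 425 nm (visible); m=11: 386 nm (visible); m=12: 354 nm (UV).

6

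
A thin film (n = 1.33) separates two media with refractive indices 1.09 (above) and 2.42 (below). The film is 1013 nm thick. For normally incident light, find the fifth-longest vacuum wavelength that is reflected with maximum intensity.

539 nm

Ray reflecting at the top interface goes from n = 1.09 toward n = 1.33: a half-wave phase shift.
Ray reflecting at the bottom interface goes from n = 1.33 toward n = 2.42: a half-wave phase shift.
Zero or two π shifts → no net half-wave offset.
So the condition for constructive reflection is 2 n t = m λ.
λ = 2 n t / m. The fifth-longest wavelength is m = 5: λ = 2 × 1.33 × 1013 / 5.00 = 539 nm.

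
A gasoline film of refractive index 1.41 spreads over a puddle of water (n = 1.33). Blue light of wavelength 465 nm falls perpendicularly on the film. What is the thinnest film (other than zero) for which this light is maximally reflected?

82.4 nm

Ray reflecting at the top interface goes from n = 1.0 toward n = 1.41: a half-wave phase shift.
Ray reflecting at the bottom interface goes from n = 1.41 toward n = 1.33: no phase shift.
The two reflections differ by half a wavelength.
For strong reflection here: 2 n t = (m + ½) λ.
Minimum at m = 0: t = λ / (4 n) = 465 / (4 × 1.41) = 82.4 nm.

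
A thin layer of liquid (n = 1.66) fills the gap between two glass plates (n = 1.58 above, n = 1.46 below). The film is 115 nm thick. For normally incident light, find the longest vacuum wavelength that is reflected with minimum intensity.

382 nm

Ray reflecting at the top interface goes from n = 1.58 toward n = 1.66: a half-wave phase shift.
Bottom surface (1.66 → 1.46): reflection off a lower-index medium gives no phase shift.
The two reflections differ by half a wavelength.
So the condition for destructive reflection is 2 n t = m λ.
λ = 2 n t / m. The longest wavelength is m = 1: λ = 2 × 1.66 × 115 / 1.00 = 382 nm.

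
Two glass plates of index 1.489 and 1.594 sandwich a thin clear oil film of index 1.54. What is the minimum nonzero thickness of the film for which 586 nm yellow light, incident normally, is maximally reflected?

Ray reflecting at the top interface goes from n = 1.489 toward n = 1.54: a half-wave phase shift.
Ray reflecting at the bottom interface goes from n = 1.54 toward n = 1.594: a half-wave phase shift.
Zero or two π shifts → no net half-wave offset.
For maximum reflection here: 2 n t = m λ.
Minimum nonzero at m = 1: t = λ / (2 n) = 586 / (2 × 1.54) = 190 nm.

190 nm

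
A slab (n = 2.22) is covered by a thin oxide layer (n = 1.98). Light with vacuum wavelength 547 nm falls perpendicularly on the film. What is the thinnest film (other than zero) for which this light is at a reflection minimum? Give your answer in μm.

0.0691 μm

At the upper boundary (n = 1.0 to n = 1.98) the reflected ray undergoes a half-wave phase shift.
At the lower boundary (n = 1.98 to n = 2.22) the reflected ray undergoes a half-wave phase shift.
The two reflections carry the same phase change, so no net offset.
For minimum reflection here: 2 n t = (m + ½) λ.
Minimum at m = 0: t = λ / (4 n) = 547 / (4 × 1.98) = 69.1 nm.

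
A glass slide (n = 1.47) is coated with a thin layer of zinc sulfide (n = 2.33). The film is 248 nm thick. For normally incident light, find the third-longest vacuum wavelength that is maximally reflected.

Ray reflecting at the top interface goes from n = 1.0 toward n = 2.33: a half-wave phase shift.
At the lower boundary (n = 2.33 to n = 1.47) the reflected ray undergoes no phase shift.
Net: one phase inversion between the two reflected rays.
For bright reflection here: 2 n t = (m + ½) λ.
λ = 2 n t / (m + ½). The third-longest wavelength is m = 2: λ = 2 × 2.33 × 248 / 2.50 = 462 nm.

462 nm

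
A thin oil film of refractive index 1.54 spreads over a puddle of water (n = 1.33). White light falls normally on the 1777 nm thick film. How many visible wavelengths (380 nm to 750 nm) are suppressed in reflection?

7

Ray reflecting at the top interface goes from n = 1.0 toward n = 1.54: a half-wave phase shift.
Ray reflecting at the bottom interface goes from n = 1.54 toward n = 1.33: no phase shift.
Net: one phase inversion between the two reflected rays.
For dark reflection here: 2 n t = m λ.
λ = 2 n t / m = 5473 / m nm.
m=7: 782 nm (IR); m=8: 684 nm (visible); m=9: 608 nm (visible); m=10: 547 nm (visible); m=11: 498 nm (visible); m=12: 456 nm (visible); m=13: 421 nm (visible); m=14: 391 nm (visible); m=15: 365 nm (UV).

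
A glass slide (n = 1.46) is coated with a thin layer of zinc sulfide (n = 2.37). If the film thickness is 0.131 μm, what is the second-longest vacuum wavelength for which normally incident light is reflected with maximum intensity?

414 nm

Top surface (1.0 → 2.37): reflection off a higher-index medium gives a half-wave phase shift.
At the lower boundary (n = 2.37 to n = 1.46) the reflected ray undergoes no phase shift.
Exactly one π shift → a net half-wave offset.
So the condition for constructive reflection is 2 n t = (m + ½) λ.
λ = 2 n t / (m + ½). The second-longest wavelength is m = 1: λ = 2 × 2.37 × 131 / 1.50 = 414 nm.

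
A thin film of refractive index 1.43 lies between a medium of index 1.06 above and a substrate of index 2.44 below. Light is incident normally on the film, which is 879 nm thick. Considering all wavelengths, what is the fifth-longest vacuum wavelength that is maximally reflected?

At the upper boundary (n = 1.06 to n = 1.43) the reflected ray undergoes a half-wave phase shift.
Bottom surface (1.43 → 2.44): reflection off a higher-index medium gives a half-wave phase shift.
The two reflections carry the same phase change, so no net offset.
With no net inversion, constructive interference in reflection requires 2 n t = m λ.
λ = 2 n t / m. The fifth-longest wavelength is m = 5: λ = 2 × 1.43 × 879 / 5.00 = 503 nm.

503 nm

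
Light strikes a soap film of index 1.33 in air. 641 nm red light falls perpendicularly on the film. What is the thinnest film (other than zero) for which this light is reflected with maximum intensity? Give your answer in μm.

0.120 μm

Ray reflecting at the top interface goes from n = 1.0 toward n = 1.33: a half-wave phase shift.
Bottom surface (1.33 → 1.0): reflection off a lower-index medium gives no phase shift.
Net: one phase inversion between the two reflected rays.
For maximum reflection here: 2 n t = (m + ½) λ.
Minimum at m = 0: t = λ / (4 n) = 641 / (4 × 1.33) = 120 nm.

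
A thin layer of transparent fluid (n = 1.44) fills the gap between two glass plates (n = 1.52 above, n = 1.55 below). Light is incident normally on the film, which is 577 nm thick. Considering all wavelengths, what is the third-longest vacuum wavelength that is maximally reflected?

665 nm

At the upper boundary (n = 1.52 to n = 1.44) the reflected ray undergoes no phase shift.
Ray reflecting at the bottom interface goes from n = 1.44 toward n = 1.55: a half-wave phase shift.
The two reflections differ by half a wavelength.
With one net inversion, constructive interference in reflection requires 2 n t = (m + ½) λ.
λ = 2 n t / (m + ½). The third-longest wavelength is m = 2: λ = 2 × 1.44 × 577 / 2.50 = 665 nm.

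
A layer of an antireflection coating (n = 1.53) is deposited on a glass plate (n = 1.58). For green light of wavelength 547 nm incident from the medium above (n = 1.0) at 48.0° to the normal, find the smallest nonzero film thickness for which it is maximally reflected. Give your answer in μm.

0.205 μm

At the upper boundary (n = 1.0 to n = 1.53) the reflected ray undergoes a half-wave phase shift.
At the lower boundary (n = 1.53 to n = 1.58) the reflected ray undergoes a half-wave phase shift.
Zero or two π shifts → no net half-wave offset.
With no net inversion, constructive interference in reflection requires 2 n t cos θ_r = m λ.
Snell's law: 1.0 sin 48.0° = 1.53 sin θ_r → sin θ_r = 0.486, cos θ_r = 0.874.
Minimum nonzero at m = 1: t = λ / (2 n cos θ_r) = 547 / (2 × 1.53 × 0.874) = 205 nm.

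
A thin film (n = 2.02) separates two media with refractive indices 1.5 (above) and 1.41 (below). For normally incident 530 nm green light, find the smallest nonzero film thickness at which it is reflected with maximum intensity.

65.6 nm

Top surface (1.5 → 2.02): reflection off a higher-index medium gives a half-wave phase shift.
Bottom surface (2.02 → 1.41): reflection off a lower-index medium gives no phase shift.
Net: one phase inversion between the two reflected rays.
So the condition for constructive reflection is 2 n t = (m + ½) λ.
Minimum at m = 0: t = λ / (4 n) = 530 / (4 × 2.02) = 65.6 nm.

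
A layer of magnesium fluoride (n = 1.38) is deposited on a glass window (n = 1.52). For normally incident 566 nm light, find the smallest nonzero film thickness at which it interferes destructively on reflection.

At the upper boundary (n = 1.0 to n = 1.38) the reflected ray undergoes a half-wave phase shift.
Ray reflecting at the bottom interface goes from n = 1.38 toward n = 1.52: a half-wave phase shift.
Net: no relative phase inversion (both shifts match).
So the condition for destructive reflection is 2 n t = (m + ½) λ.
Minimum at m = 0: t = λ / (4 n) = 566 / (4 × 1.38) = 103 nm.

103 nm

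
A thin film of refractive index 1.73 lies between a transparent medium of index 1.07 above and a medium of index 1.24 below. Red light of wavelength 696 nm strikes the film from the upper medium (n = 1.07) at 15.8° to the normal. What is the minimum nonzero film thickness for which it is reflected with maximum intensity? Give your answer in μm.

0.102 μm

Ray reflecting at the top interface goes from n = 1.07 toward n = 1.73: a half-wave phase shift.
At the lower boundary (n = 1.73 to n = 1.24) the reflected ray undergoes no phase shift.
Exactly one π shift → a net half-wave offset.
So the condition for constructive reflection is 2 n t cos θ_r = (m + ½) λ.
Snell's law: 1.07 sin 15.8° = 1.73 sin θ_r → sin θ_r = 0.168, cos θ_r = 0.986.
Minimum at m = 0: t = λ / (4 n cos θ_r) = 696 / (4 × 1.73 × 0.986) = 102 nm.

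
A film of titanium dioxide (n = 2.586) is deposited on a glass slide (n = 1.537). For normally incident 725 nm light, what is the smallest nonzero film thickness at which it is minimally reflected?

At the upper boundary (n = 1.0 to n = 2.586) the reflected ray undergoes a half-wave phase shift.
Bottom surface (2.586 → 1.537): reflection off a lower-index medium gives no phase shift.
Net: one phase inversion between the two reflected rays.
With one net inversion, destructive interference in reflection requires 2 n t = m λ.
The smallest nonzero thickness corresponds to m = 1: t = m λ / (2 n) = 1.00 × 725 / (2 × 2.586) = 140 nm.

140 nm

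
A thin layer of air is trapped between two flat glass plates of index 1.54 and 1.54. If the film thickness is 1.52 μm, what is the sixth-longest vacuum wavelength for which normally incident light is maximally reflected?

Top surface (1.54 → 1.0): reflection off a lower-index medium gives no phase shift.
Bottom surface (1.0 → 1.54): reflection off a higher-index medium gives a half-wave phase shift.
The two reflections differ by half a wavelength.
With one net inversion, constructive interference in reflection requires 2 n t = (m + ½) λ.
λ = 2 n t / (m + ½). The sixth-longest wavelength is m = 5: λ = 2 × 1.0 × 1520 / 5.50 = 553 nm.

553 nm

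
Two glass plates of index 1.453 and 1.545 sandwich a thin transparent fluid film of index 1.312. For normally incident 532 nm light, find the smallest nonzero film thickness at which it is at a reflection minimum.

203 nm

Top surface (1.453 → 1.312): reflection off a lower-index medium gives no phase shift.
Bottom surface (1.312 → 1.545): reflection off a higher-index medium gives a half-wave phase shift.
Exactly one π shift → a net half-wave offset.
So the condition for destructive reflection is 2 n t = m λ.
Minimum nonzero at m = 1: t = λ / (2 n) = 532 / (2 × 1.312) = 203 nm.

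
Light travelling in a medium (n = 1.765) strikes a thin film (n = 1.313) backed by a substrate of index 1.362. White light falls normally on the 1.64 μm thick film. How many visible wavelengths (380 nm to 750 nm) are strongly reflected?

5

At the upper boundary (n = 1.765 to n = 1.313) the reflected ray undergoes no phase shift.
At the lower boundary (n = 1.313 to n = 1.362) the reflected ray undergoes a half-wave phase shift.
The two reflections differ by half a wavelength.
For strong reflection here: 2 n t = (m + ½) λ.
λ = 2 n t / (m + ½) = 4307 / (m + ½) nm.
m=5: 783 nm (IR); m=6: 663 nm (visible); m=7: 574 nm (visible); m=8: 507 nm (visible); m=9: 453 nm (visible); m=10: 410 nm (visible); m=11: 374 nm (UV).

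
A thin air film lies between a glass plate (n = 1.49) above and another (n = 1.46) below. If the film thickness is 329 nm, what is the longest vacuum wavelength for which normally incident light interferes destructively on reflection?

Top surface (1.49 → 1.0): reflection off a lower-index medium gives no phase shift.
Bottom surface (1.0 → 1.46): reflection off a higher-index medium gives a half-wave phase shift.
The two reflections differ by half a wavelength.
For weak reflection here: 2 n t = m λ.
λ = 2 n t / m. The longest wavelength is m = 1: λ = 2 × 1.0 × 329 / 1.00 = 658 nm.

658 nm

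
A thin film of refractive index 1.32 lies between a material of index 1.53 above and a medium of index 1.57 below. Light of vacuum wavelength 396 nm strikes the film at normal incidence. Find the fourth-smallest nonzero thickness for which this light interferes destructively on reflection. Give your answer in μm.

0.600 μm

Ray reflecting at the top interface goes from n = 1.53 toward n = 1.32: no phase shift.
At the lower boundary (n = 1.32 to n = 1.57) the reflected ray undergoes a half-wave phase shift.
The two reflections differ by half a wavelength.
So the condition for destructive reflection is 2 n t = m λ.
The fourth-smallest nonzero thickness corresponds to m = 4: t = m λ / (2 n) = 4.00 × 396 / (2 × 1.32) = 600 nm.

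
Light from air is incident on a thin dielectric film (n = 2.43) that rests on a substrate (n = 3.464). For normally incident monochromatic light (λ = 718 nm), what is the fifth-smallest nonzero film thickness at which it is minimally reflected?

At the upper boundary (n = 1.0 to n = 2.43) the reflected ray undergoes a half-wave phase shift.
At the lower boundary (n = 2.43 to n = 3.464) the reflected ray undergoes a half-wave phase shift.
Net: no relative phase inversion (both shifts match).
For minimum reflection here: 2 n t = (m + ½) λ.
The fifth-smallest nonzero thickness corresponds to m = 4: t = (m + ½) λ / (2 n) = 4.50 × 718 / (2 × 2.43) = 665 nm.

665 nm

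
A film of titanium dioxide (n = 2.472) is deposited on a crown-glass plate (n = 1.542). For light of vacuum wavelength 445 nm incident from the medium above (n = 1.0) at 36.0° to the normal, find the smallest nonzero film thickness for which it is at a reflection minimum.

At the upper boundary (n = 1.0 to n = 2.472) the reflected ray undergoes a half-wave phase shift.
Bottom surface (2.472 → 1.542): reflection off a lower-index medium gives no phase shift.
Exactly one π shift → a net half-wave offset.
With one net inversion, destructive interference in reflection requires 2 n t cos θ_r = m λ.
Snell's law: 1.0 sin 36.0° = 2.472 sin θ_r → sin θ_r = 0.238, cos θ_r = 0.971.
Minimum nonzero at m = 1: t = λ / (2 n cos θ_r) = 445 / (2 × 2.472 × 0.971) = 92.7 nm.

92.7 nm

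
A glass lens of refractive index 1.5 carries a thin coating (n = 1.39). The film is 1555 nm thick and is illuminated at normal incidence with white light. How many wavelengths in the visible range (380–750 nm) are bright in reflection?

6

Top surface (1.0 → 1.39): reflection off a higher-index medium gives a half-wave phase shift.
Bottom surface (1.39 → 1.5): reflection off a higher-index medium gives a half-wave phase shift.
Zero or two π shifts → no net half-wave offset.
For maximum reflection here: 2 n t = m λ.
λ = 2 n t / m = 4323 / m nm.
m=5: 865 nm (IR); m=6: 720 nm (visible); m=7: 618 nm (visible); m=8: 540 nm (visible); m=9: 480 nm (visible); m=10: 432 nm (visible); m=11: 393 nm (visible); m=12: 360 nm (UV).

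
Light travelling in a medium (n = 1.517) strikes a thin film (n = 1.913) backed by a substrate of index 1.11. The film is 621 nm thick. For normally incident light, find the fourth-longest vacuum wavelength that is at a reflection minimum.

594 nm

Ray reflecting at the top interface goes from n = 1.517 toward n = 1.913: a half-wave phase shift.
Ray reflecting at the bottom interface goes from n = 1.913 toward n = 1.11: no phase shift.
Exactly one π shift → a net half-wave offset.
With one net inversion, destructive interference in reflection requires 2 n t = m λ.
λ = 2 n t / m. The fourth-longest wavelength is m = 4: λ = 2 × 1.913 × 621 / 4.00 = 594 nm.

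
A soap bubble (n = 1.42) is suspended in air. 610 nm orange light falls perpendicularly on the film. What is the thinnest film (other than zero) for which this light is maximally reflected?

107 nm

Ray reflecting at the top interface goes from n = 1.0 toward n = 1.42: a half-wave phase shift.
At the lower boundary (n = 1.42 to n = 1.0) the reflected ray undergoes no phase shift.
The two reflections differ by half a wavelength.
So the condition for constructive reflection is 2 n t = (m + ½) λ.
Minimum at m = 0: t = λ / (4 n) = 610 / (4 × 1.42) = 107 nm.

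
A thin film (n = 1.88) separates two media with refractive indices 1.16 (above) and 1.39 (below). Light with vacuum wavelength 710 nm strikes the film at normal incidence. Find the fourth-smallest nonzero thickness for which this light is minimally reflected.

755 nm

Top surface (1.16 → 1.88): reflection off a higher-index medium gives a half-wave phase shift.
Bottom surface (1.88 → 1.39): reflection off a lower-index medium gives no phase shift.
The two reflections differ by half a wavelength.
For dark reflection here: 2 n t = m λ.
The fourth-smallest nonzero thickness corresponds to m = 4: t = m λ / (2 n) = 4.00 × 710 / (2 × 1.88) = 755 nm.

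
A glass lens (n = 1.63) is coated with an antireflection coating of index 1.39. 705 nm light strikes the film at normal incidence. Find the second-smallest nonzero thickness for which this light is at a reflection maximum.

At the upper boundary (n = 1.0 to n = 1.39) the reflected ray undergoes a half-wave phase shift.
Bottom surface (1.39 → 1.63): reflection off a higher-index medium gives a half-wave phase shift.
The two reflections carry the same phase change, so no net offset.
So the condition for constructive reflection is 2 n t = m λ.
The second-smallest nonzero thickness corresponds to m = 2: t = m λ / (2 n) = 2.00 × 705 / (2 × 1.39) = 507 nm.

507 nm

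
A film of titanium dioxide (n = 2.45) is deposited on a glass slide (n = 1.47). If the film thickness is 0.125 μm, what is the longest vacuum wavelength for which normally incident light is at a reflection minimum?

At the upper boundary (n = 1.0 to n = 2.45) the reflected ray undergoes a half-wave phase shift.
Ray reflecting at the bottom interface goes from n = 2.45 toward n = 1.47: no phase shift.
Net: one phase inversion between the two reflected rays.
For minimum reflection here: 2 n t = m λ.
λ = 2 n t / m. The longest wavelength is m = 1: λ = 2 × 2.45 × 125 / 1.00 = 613 nm.

613 nm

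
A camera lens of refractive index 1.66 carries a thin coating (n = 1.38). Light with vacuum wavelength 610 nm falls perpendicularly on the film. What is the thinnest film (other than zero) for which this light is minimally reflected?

111 nm

At the upper boundary (n = 1.0 to n = 1.38) the reflected ray undergoes a half-wave phase shift.
Bottom surface (1.38 → 1.66): reflection off a higher-index medium gives a half-wave phase shift.
The two reflections carry the same phase change, so no net offset.
So the condition for destructive reflection is 2 n t = (m + ½) λ.
Minimum at m = 0: t = λ / (4 n) = 610 / (4 × 1.38) = 111 nm.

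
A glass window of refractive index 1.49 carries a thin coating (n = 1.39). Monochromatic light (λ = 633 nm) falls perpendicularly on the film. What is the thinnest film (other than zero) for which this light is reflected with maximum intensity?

228 nm

Top surface (1.0 → 1.39): reflection off a higher-index medium gives a half-wave phase shift.
At the lower boundary (n = 1.39 to n = 1.49) the reflected ray undergoes a half-wave phase shift.
Net: no relative phase inversion (both shifts match).
For strong reflection here: 2 n t = m λ.
Minimum nonzero at m = 1: t = λ / (2 n) = 633 / (2 × 1.39) = 228 nm.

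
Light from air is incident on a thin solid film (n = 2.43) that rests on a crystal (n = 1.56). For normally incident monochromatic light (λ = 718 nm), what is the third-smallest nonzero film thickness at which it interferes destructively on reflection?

At the upper boundary (n = 1.0 to n = 2.43) the reflected ray undergoes a half-wave phase shift.
At the lower boundary (n = 2.43 to n = 1.56) the reflected ray undergoes no phase shift.
The two reflections differ by half a wavelength.
For dark reflection here: 2 n t = m λ.
The third-smallest nonzero thickness corresponds to m = 3: t = m λ / (2 n) = 3.00 × 718 / (2 × 2.43) = 443 nm.

443 nm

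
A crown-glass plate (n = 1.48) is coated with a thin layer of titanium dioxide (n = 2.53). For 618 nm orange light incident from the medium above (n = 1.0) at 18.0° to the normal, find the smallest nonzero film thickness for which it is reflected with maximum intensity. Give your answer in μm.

Top surface (1.0 → 2.53): reflection off a higher-index medium gives a half-wave phase shift.
At the lower boundary (n = 2.53 to n = 1.48) the reflected ray undergoes no phase shift.
Exactly one π shift → a net half-wave offset.
For maximum reflection here: 2 n t cos θ_r = (m + ½) λ.
Snell's law: 1.0 sin 18.0° = 2.53 sin θ_r → sin θ_r = 0.122, cos θ_r = 0.993.
Minimum at m = 0: t = λ / (4 n cos θ_r) = 618 / (4 × 2.53 × 0.993) = 61.5 nm.

0.0615 μm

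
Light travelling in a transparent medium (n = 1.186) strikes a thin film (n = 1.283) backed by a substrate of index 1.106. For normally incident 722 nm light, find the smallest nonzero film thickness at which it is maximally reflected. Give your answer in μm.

Top surface (1.186 → 1.283): reflection off a higher-index medium gives a half-wave phase shift.
Bottom surface (1.283 → 1.106): reflection off a lower-index medium gives no phase shift.
The two reflections differ by half a wavelength.
So the condition for constructive reflection is 2 n t = (m + ½) λ.
Minimum at m = 0: t = λ / (4 n) = 722 / (4 × 1.283) = 141 nm.

0.141 μm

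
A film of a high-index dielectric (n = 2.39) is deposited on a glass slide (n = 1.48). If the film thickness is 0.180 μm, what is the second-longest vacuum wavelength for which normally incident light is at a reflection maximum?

At the upper boundary (n = 1.0 to n = 2.39) the reflected ray undergoes a half-wave phase shift.
Bottom surface (2.39 → 1.48): reflection off a lower-index medium gives no phase shift.
The two reflections differ by half a wavelength.
For bright reflection here: 2 n t = (m + ½) λ.
λ = 2 n t / (m + ½). The second-longest wavelength is m = 1: λ = 2 × 2.39 × 180 / 1.50 = 574 nm.

574 nm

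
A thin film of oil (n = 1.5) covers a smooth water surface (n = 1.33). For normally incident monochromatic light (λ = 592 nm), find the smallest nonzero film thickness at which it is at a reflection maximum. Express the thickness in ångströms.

987 Å

At the upper boundary (n = 1.0 to n = 1.5) the reflected ray undergoes a half-wave phase shift.
Bottom surface (1.5 → 1.33): reflection off a lower-index medium gives no phase shift.
The two reflections differ by half a wavelength.
For bright reflection here: 2 n t = (m + ½) λ.
Minimum at m = 0: t = λ / (4 n) = 592 / (4 × 1.5) = 98.7 nm.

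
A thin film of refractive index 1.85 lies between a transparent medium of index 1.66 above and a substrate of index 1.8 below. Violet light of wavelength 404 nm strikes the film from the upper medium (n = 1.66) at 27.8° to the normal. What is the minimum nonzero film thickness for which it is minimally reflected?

At the upper boundary (n = 1.66 to n = 1.85) the reflected ray undergoes a half-wave phase shift.
At the lower boundary (n = 1.85 to n = 1.8) the reflected ray undergoes no phase shift.
Exactly one π shift → a net half-wave offset.
For dark reflection here: 2 n t cos θ_r = m λ.
Snell's law: 1.66 sin 27.8° = 1.85 sin θ_r → sin θ_r = 0.418, cos θ_r = 0.908.
Minimum nonzero at m = 1: t = λ / (2 n cos θ_r) = 404 / (2 × 1.85 × 0.908) = 120 nm.

120 nm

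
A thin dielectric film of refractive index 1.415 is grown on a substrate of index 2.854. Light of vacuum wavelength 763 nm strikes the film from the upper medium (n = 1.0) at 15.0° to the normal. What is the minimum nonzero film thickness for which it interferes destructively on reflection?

137 nm

Ray reflecting at the top interface goes from n = 1.0 toward n = 1.415: a half-wave phase shift.
Bottom surface (1.415 → 2.854): reflection off a higher-index medium gives a half-wave phase shift.
The two reflections carry the same phase change, so no net offset.
For weak reflection here: 2 n t cos θ_r = (m + ½) λ.
Snell's law: 1.0 sin 15.0° = 1.415 sin θ_r → sin θ_r = 0.183, cos θ_r = 0.983.
Minimum at m = 0: t = λ / (4 n cos θ_r) = 763 / (4 × 1.415 × 0.983) = 137 nm.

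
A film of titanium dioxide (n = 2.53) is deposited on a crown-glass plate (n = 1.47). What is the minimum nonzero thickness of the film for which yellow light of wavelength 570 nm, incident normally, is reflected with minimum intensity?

Ray reflecting at the top interface goes from n = 1.0 toward n = 2.53: a half-wave phase shift.
Ray reflecting at the bottom interface goes from n = 2.53 toward n = 1.47: no phase shift.
Net: one phase inversion between the two reflected rays.
With one net inversion, destructive interference in reflection requires 2 n t = m λ.
Minimum nonzero at m = 1: t = λ / (2 n) = 570 / (2 × 2.53) = 113 nm.

113 nm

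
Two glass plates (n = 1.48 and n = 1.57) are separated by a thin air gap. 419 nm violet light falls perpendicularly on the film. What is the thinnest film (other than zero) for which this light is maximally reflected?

105 nm

Ray reflecting at the top interface goes from n = 1.48 toward n = 1.0: no phase shift.
At the lower boundary (n = 1.0 to n = 1.57) the reflected ray undergoes a half-wave phase shift.
Exactly one π shift → a net half-wave offset.
With one net inversion, constructive interference in reflection requires 2 n t = (m + ½) λ.
Minimum at m = 0: t = λ / (4 n) = 419 / (4 × 1.0) = 105 nm.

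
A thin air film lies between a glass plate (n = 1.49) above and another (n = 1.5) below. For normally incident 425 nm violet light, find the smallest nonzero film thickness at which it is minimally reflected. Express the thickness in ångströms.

At the upper boundary (n = 1.49 to n = 1.0) the reflected ray undergoes no phase shift.
Bottom surface (1.0 → 1.5): reflection off a higher-index medium gives a half-wave phase shift.
The two reflections differ by half a wavelength.
With one net inversion, destructive interference in reflection requires 2 n t = m λ.
Minimum nonzero at m = 1: t = λ / (2 n) = 425 / (2 × 1.0) = 213 nm.

2125 Å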